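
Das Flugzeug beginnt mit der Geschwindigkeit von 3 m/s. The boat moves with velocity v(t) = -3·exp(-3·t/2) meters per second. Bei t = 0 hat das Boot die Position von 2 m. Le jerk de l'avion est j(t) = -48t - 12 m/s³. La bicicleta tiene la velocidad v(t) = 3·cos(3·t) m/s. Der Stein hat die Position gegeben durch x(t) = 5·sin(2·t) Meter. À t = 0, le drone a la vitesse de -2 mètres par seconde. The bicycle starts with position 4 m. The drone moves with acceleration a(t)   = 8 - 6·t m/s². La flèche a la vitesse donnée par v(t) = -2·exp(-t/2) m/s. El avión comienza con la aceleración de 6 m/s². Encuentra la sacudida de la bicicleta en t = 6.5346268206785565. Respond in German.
Um dies zu lösen, müssen wir 2 Ableitungen unserer Gleichung für die Geschwindigkeit v(t) = 3·cos(3·t) nehmen. Durch Ableiten von der Geschwindigkeit erhalten wir die Beschleunigung: a(t) = -9·sin(3·t). Durch Ableiten von der Beschleunigung erhalten wir den Ruck: j(t) = -27·cos(3·t). Aus der Gleichung für den Ruck j(t) = -27·cos(3·t), setzen wir t = 6.5346268206785565 ein und erhalten j = -19.6758250674060.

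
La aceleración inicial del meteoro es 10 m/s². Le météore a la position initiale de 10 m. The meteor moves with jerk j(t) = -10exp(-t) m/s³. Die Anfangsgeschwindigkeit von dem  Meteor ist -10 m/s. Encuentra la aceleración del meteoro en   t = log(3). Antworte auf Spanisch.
Debemos encontrar la antiderivada de nuestra ecuación de la sacudida j(t) = -10·exp(-t) 1 vez. Tomando ∫j(t)dt y aplicando a(0) = 10, encontramos a(t) = 10·exp(-t). Usando a(t) = 10·exp(-t) y sustituyendo t = log(3), encontramos a = 10/3.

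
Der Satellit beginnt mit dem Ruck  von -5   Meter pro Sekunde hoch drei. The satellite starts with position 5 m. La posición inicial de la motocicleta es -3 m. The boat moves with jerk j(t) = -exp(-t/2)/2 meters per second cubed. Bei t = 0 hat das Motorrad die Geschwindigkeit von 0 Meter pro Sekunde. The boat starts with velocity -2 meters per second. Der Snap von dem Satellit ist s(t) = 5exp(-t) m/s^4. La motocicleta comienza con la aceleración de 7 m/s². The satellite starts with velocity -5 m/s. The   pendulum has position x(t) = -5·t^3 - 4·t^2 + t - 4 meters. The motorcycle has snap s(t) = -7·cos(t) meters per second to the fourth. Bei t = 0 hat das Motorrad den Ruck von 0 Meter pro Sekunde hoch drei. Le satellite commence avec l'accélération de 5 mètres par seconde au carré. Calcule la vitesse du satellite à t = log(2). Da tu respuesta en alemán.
Ausgehend von dem Snap s(t) = 5·exp(-t), nehmen wir 3 Stammfunktionen. Die Stammfunktion von dem Snap, mit j(0) = -5, ergibt den Ruck: j(t) = -5·exp(-t). Die Stammfunktion von dem Ruck, mit a(0) = 5, ergibt die Beschleunigung: a(t) = 5·exp(-t). Die Stammfunktion von der Beschleunigung ist die Geschwindigkeit. Mit v(0) = -5 erhalten wir v(t) = -5·exp(-t). Aus der Gleichung für die Geschwindigkeit v(t) = -5·exp(-t), setzen wir t = log(2) ein und erhalten v = -5/2.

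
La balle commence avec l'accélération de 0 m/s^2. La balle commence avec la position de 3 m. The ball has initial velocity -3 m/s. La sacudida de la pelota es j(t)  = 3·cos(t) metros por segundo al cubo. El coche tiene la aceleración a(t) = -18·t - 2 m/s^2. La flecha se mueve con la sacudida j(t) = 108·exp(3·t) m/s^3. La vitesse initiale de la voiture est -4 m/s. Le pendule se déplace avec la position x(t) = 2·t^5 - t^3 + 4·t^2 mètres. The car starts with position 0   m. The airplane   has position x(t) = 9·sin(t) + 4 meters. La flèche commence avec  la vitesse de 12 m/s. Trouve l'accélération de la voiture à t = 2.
De l'équation de l'accélération a(t) = -18·t - 2, nous substituons t = 2 pour obtenir a = -38.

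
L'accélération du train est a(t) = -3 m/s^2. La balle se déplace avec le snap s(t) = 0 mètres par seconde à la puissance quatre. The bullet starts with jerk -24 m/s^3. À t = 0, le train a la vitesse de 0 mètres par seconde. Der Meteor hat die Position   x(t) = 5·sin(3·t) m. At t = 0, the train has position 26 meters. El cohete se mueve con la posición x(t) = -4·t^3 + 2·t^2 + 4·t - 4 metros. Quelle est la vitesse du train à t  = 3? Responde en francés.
En partant de l'accélération a(t) = -3, nous prenons 1 primitive. L'intégrale de l'accélération est la vitesse. En utilisant v(0) = 0, nous obtenons v(t) = -3·t. De l'équation de la vitesse v(t) = -3·t, nous substituons t = 3 pour obtenir v = -9.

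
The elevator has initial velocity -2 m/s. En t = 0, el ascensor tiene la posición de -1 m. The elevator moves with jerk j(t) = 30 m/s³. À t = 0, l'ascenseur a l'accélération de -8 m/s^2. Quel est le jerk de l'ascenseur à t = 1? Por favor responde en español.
Usando j(t) = 30 y sustituyendo t = 1, encontramos j = 30.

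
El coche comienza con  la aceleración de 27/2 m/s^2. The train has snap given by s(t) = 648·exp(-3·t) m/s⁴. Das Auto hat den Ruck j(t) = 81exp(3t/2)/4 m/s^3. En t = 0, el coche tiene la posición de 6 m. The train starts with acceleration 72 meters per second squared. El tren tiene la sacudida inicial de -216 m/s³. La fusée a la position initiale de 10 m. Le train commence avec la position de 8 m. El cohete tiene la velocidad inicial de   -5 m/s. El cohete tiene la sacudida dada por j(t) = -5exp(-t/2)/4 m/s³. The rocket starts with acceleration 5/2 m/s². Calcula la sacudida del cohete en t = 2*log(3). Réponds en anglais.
Using j(t) = -5·exp(-t/2)/4 and substituting t = 2*log(3), we find j = -5/12.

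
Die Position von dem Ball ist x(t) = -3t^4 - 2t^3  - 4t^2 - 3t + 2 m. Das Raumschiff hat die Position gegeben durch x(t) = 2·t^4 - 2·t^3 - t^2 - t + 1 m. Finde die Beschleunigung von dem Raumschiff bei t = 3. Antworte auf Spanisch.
Para resolver esto, necesitamos tomar 2 derivadas de nuestra ecuación de la posición x(t) = 2·t^4 - 2·t^3 - t^2 - t + 1. Derivando la posición, obtenemos la velocidad: v(t) = 8·t^3 - 6·t^2 - 2·t - 1. Derivando la velocidad, obtenemos la aceleración: a(t) = 24·t^2 - 12·t - 2. Tenemos la aceleración a(t) = 24·t^2 - 12·t - 2. Sustituyendo t = 3: a(3) = 178.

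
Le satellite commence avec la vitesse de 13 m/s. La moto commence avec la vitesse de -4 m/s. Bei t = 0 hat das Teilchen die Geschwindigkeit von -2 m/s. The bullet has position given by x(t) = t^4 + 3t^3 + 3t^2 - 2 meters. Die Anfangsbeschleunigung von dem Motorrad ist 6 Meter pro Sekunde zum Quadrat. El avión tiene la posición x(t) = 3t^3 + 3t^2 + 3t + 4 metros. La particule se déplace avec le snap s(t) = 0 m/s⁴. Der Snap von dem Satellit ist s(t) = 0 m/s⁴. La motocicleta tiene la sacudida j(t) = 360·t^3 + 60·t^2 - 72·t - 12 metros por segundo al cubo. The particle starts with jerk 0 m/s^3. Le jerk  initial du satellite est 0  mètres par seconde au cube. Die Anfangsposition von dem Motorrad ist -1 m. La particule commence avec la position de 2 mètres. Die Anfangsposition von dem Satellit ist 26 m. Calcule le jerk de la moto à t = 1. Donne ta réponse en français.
De l'équation du jerk j(t) = 360·t^3 + 60·t^2 - 72·t - 12, nous substituons t = 1 pour obtenir j = 336.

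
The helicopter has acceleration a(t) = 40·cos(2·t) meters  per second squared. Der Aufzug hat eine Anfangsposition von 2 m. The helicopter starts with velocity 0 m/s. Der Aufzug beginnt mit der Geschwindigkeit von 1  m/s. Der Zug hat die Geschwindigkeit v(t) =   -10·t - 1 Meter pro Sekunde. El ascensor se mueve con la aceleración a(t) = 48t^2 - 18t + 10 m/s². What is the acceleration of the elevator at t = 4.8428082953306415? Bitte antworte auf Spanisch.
De la ecuación de la aceleración a(t) = 48·t^2 - 18·t + 10, sustituimos t = 4.8428082953306415 para obtener a = 1048.56347557957.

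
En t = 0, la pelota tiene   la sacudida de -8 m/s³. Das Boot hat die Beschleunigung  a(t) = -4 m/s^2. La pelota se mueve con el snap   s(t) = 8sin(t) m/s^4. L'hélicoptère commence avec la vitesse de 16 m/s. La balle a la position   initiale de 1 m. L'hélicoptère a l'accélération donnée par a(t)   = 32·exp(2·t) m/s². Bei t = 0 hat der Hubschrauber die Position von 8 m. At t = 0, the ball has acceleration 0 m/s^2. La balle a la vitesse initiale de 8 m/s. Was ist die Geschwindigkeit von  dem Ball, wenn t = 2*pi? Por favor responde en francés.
Nous devons trouver la primitive de notre équation du snap s(t) = 8·sin(t) 3 fois. La primitive du snap, avec j(0) = -8, donne le jerk: j(t) = -8·cos(t). La primitive du jerk est l'accélération. En utilisant a(0) = 0, nous obtenons a(t) = -8·sin(t). La primitive de l'accélération est la vitesse. En utilisant v(0) = 8, nous obtenons v(t) = 8·cos(t). En utilisant v(t) = 8·cos(t) et en substituant t = 2*pi, nous trouvons v = 8.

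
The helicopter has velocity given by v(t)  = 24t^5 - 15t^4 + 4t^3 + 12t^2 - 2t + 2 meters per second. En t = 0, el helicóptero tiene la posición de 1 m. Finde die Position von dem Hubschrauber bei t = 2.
Wir müssen die Stammfunktion unserer Gleichung für die Geschwindigkeit v(t) = 24·t^5 - 15·t^4 + 4·t^3 + 12·t^2 - 2·t + 2 1-mal finden. Die Stammfunktion von der Geschwindigkeit ist die Position. Mit x(0) = 1 erhalten wir x(t) = 4·t^6 - 3·t^5 + t^4 + 4·t^3 - t^2 + 2·t + 1. Wir haben die Position x(t) = 4·t^6 - 3·t^5 + t^4 + 4·t^3 - t^2 + 2·t + 1. Durch Einsetzen von t = 2: x(2) = 209.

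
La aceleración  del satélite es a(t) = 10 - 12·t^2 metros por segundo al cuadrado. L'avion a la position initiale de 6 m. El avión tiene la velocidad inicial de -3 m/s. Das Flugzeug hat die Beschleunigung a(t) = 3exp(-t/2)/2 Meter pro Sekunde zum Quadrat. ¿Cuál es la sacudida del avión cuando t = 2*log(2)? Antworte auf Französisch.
Pour résoudre ceci, nous devons prendre 1 dérivée de notre équation de l'accélération a(t) = 3·exp(-t/2)/2. En prenant d/dt de a(t), nous trouvons j(t) = -3·exp(-t/2)/4. Nous avons le jerk j(t) = -3·exp(-t/2)/4. En substituant t = 2*log(2): j(2*log(2)) = -3/8.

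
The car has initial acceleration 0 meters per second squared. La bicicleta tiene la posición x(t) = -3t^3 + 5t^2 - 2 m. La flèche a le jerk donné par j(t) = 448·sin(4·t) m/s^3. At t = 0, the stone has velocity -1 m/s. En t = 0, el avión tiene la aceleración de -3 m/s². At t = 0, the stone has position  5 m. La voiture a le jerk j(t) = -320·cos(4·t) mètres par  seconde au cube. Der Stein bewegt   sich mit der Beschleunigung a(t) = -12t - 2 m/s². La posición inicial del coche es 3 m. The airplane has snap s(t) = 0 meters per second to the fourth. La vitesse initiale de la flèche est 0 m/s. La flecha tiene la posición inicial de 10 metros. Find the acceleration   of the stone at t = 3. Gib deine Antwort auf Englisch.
We have acceleration a(t) = -12·t - 2. Substituting t = 3: a(3) = -38.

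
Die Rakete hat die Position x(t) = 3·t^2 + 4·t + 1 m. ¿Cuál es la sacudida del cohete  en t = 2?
Debemos derivar nuestra ecuación de la posición x(t) = 3·t^2 + 4·t + 1 3 veces. Derivando la posición, obtenemos la velocidad: v(t) = 6·t + 4. Derivando la velocidad, obtenemos la aceleración: a(t) = 6. La derivada de la aceleración da la sacudida: j(t) = 0. Usando j(t) = 0 y sustituyendo t = 2, encontramos j = 0.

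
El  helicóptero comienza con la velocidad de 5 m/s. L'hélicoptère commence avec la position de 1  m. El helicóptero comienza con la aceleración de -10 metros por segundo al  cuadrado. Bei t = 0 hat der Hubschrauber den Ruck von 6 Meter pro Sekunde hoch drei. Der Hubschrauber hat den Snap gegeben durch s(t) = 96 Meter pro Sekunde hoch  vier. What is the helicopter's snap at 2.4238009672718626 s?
We have snap s(t) = 96. Substituting t = 2.4238009672718626: s(2.4238009672718626) = 96.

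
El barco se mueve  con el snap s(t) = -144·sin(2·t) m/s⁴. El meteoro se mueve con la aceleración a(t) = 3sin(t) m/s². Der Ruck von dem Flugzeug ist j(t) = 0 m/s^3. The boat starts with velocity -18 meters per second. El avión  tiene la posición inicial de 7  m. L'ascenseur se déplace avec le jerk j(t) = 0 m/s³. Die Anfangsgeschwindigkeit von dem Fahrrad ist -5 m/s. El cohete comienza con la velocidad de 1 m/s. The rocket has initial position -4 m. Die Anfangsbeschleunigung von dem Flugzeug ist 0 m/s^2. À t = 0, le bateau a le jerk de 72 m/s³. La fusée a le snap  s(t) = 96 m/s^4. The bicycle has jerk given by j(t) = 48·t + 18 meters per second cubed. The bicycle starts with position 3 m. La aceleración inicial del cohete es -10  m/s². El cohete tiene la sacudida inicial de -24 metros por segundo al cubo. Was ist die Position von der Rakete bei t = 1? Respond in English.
We must find the integral of our snap equation s(t) = 96 4 times. Integrating snap and using the initial condition j(0) = -24, we get j(t) = 96·t - 24. The antiderivative of jerk, with a(0) = -10, gives acceleration: a(t) = 48·t^2 - 24·t - 10. Taking ∫a(t)dt and applying v(0) = 1, we find v(t) = 16·t^3 - 12·t^2 - 10·t + 1. Integrating velocity and using the initial condition x(0) = -4, we get x(t) = 4·t^4 - 4·t^3 - 5·t^2 + t - 4. We have position x(t) = 4·t^4 - 4·t^3 - 5·t^2 + t - 4. Substituting t = 1: x(1) = -8.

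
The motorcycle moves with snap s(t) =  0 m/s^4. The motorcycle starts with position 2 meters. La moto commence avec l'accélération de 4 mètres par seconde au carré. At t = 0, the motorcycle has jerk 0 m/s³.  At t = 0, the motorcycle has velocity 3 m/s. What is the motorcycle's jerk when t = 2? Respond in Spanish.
Debemos encontrar la antiderivada de nuestra ecuación del snap s(t) = 0 1 vez. La integral del snap, con j(0) = 0, da la sacudida: j(t) = 0. Usando j(t) = 0 y sustituyendo t = 2, encontramos j = 0.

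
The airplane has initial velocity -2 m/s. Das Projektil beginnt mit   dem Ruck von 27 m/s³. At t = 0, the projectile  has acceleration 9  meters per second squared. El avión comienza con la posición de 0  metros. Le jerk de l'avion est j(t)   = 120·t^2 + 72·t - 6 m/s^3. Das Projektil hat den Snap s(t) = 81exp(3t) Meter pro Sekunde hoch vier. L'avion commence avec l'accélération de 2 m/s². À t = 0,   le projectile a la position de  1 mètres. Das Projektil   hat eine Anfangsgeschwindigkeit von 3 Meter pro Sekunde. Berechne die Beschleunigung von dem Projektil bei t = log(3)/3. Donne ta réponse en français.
Nous devons intégrer notre équation du snap s(t) = 81·exp(3·t) 2 fois. En prenant ∫s(t)dt et en appliquant j(0) = 27, nous trouvons j(t) = 27·exp(3·t). En intégrant le jerk et en utilisant la condition initiale a(0) = 9, nous obtenons a(t) = 9·exp(3·t). De l'équation de l'accélération a(t) = 9·exp(3·t), nous substituons t = log(3)/3 pour obtenir a = 27.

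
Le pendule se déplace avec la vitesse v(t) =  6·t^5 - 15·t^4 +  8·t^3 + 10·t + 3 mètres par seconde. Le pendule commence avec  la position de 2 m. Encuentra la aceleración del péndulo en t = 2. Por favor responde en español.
Para resolver esto, necesitamos tomar 1 derivada de nuestra ecuación de la velocidad v(t) = 6·t^5 - 15·t^4 + 8·t^3 + 10·t + 3. Derivando la velocidad, obtenemos la aceleración: a(t) = 30·t^4 - 60·t^3 + 24·t^2 + 10. Tenemos la aceleración a(t) = 30·t^4 - 60·t^3 + 24·t^2 + 10. Sustituyendo t = 2: a(2) = 106.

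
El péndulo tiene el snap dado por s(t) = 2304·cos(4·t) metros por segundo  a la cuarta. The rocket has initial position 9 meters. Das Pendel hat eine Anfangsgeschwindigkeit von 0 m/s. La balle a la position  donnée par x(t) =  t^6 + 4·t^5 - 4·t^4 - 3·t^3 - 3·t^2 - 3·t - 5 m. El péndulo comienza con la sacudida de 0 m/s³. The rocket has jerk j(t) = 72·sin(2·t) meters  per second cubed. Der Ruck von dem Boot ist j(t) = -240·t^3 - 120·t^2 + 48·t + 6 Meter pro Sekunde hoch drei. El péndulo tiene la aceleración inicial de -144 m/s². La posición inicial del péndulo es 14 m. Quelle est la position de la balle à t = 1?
De l'équation de la position x(t) = t^6 + 4·t^5 - 4·t^4 - 3·t^3 - 3·t^2 - 3·t - 5, nous substituons t = 1 pour obtenir x = -13.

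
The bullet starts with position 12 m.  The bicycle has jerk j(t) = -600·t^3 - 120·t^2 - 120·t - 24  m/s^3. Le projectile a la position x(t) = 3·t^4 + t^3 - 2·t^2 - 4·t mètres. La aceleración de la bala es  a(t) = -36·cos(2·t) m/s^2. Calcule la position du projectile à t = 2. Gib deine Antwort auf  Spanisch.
Tenemos la posición x(t) = 3·t^4 + t^3 - 2·t^2 - 4·t. Sustituyendo t = 2: x(2) = 40.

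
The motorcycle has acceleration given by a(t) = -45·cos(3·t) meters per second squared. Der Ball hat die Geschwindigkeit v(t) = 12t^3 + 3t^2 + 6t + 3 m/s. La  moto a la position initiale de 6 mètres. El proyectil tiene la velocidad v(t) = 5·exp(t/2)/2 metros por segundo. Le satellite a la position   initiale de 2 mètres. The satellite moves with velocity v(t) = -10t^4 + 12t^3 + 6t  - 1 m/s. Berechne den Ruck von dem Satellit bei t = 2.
Um dies zu lösen, müssen wir 2 Ableitungen unserer Gleichung für die Geschwindigkeit v(t) = -10·t^4 + 12·t^3 + 6·t - 1 nehmen. Die Ableitung von der Geschwindigkeit ergibt die Beschleunigung: a(t) = -40·t^3 + 36·t^2 + 6. Durch Ableiten von der Beschleunigung erhalten wir den Ruck: j(t) = -120·t^2 + 72·t. Wir haben den Ruck j(t) = -120·t^2 + 72·t. Durch Einsetzen von t = 2: j(2) = -336.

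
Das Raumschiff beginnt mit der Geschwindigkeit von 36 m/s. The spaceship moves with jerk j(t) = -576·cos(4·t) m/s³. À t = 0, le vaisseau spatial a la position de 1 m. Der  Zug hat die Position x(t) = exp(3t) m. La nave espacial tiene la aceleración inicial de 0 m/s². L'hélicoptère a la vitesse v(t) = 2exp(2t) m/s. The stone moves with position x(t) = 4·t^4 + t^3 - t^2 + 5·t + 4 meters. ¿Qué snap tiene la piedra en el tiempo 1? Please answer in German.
Ausgehend von der Position x(t) = 4·t^4 + t^3 - t^2 + 5·t + 4, nehmen wir 4 Ableitungen. Mit d/dt von x(t) finden wir v(t) = 16·t^3 + 3·t^2 - 2·t + 5. Die Ableitung von der Geschwindigkeit ergibt die Beschleunigung: a(t) = 48·t^2 + 6·t - 2. Mit d/dt von a(t) finden wir j(t) = 96·t + 6. Mit d/dt von j(t) finden wir s(t) = 96. Aus der Gleichung für den Snap s(t) = 96, setzen wir t = 1 ein und erhalten s = 96.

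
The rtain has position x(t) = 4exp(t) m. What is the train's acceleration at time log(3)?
Starting from position x(t) = 4·exp(t), we take 2 derivatives. Differentiating position, we get velocity: v(t) = 4·exp(t). Taking d/dt of v(t), we find a(t) = 4·exp(t). We have acceleration a(t) = 4·exp(t). Substituting t = log(3): a(log(3)) = 12.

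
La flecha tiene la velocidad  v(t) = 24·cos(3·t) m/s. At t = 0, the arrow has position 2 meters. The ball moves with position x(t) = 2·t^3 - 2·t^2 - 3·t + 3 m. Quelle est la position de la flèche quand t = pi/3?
Nous devons intégrer notre équation de la vitesse v(t) = 24·cos(3·t) 1 fois. L'intégrale de la vitesse, avec x(0) = 2, donne la position: x(t) = 8·sin(3·t) + 2. De l'équation de la position x(t) = 8·sin(3·t) + 2, nous substituons t = pi/3 pour obtenir x = 2.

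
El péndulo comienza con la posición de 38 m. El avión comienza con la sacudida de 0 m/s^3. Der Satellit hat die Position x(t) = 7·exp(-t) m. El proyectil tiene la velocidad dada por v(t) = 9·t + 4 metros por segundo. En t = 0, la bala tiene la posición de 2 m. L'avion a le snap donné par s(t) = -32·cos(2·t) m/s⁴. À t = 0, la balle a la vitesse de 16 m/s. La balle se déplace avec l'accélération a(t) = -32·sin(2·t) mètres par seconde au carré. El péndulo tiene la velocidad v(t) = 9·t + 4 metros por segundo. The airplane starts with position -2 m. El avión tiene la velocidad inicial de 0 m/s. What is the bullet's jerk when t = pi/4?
Starting from acceleration a(t) = -32·sin(2·t), we take 1 derivative. Taking d/dt of a(t), we find j(t) = -64·cos(2·t). Using j(t) = -64·cos(2·t) and substituting t = pi/4, we find j = 0.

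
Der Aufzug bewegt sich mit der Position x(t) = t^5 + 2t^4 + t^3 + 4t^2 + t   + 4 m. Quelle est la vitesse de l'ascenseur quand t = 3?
Nous devons dériver notre équation de la position x(t) = t^5 + 2·t^4 + t^3 + 4·t^2 + t + 4 1 fois. La dérivée de la position donne la vitesse: v(t) = 5·t^4 + 8·t^3 + 3·t^2 + 8·t + 1. De l'équation de la vitesse v(t) = 5·t^4 + 8·t^3 + 3·t^2 + 8·t + 1, nous substituons t = 3 pour obtenir v = 673.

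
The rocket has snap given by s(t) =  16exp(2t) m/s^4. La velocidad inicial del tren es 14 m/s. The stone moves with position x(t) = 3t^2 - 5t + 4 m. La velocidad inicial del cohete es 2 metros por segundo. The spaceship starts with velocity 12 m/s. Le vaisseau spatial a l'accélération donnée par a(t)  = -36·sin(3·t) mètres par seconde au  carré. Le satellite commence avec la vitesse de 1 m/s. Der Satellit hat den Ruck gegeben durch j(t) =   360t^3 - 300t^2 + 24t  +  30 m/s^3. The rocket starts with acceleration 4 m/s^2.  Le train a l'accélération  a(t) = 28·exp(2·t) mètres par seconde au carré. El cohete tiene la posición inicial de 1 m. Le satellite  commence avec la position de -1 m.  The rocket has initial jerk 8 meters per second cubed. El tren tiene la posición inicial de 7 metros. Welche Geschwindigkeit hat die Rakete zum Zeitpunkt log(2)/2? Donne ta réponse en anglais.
We need to integrate our snap equation s(t) = 16·exp(2·t) 3 times. Finding the integral of s(t) and using j(0) = 8: j(t) = 8·exp(2·t). Integrating jerk and using the initial condition a(0) = 4, we get a(t) = 4·exp(2·t). Taking ∫a(t)dt and applying v(0) = 2, we find v(t) = 2·exp(2·t). From the given velocity equation v(t) = 2·exp(2·t), we substitute t = log(2)/2 to get v = 4.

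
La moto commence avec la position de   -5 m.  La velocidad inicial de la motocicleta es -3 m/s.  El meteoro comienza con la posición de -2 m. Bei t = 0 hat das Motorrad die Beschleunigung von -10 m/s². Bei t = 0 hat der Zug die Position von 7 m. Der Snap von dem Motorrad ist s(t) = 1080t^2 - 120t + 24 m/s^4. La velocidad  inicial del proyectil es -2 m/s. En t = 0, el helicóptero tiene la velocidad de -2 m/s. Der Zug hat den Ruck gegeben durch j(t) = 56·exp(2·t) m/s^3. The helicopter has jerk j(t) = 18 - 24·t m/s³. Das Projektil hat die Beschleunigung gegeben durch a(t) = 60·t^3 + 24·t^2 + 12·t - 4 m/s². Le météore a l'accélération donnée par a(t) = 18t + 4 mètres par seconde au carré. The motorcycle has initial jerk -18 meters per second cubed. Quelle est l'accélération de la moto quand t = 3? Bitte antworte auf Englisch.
We need to integrate our snap equation s(t) = 1080·t^2 - 120·t + 24 2 times. The integral of snap is jerk. Using j(0) = -18, we get j(t) = 360·t^3 - 60·t^2 + 24·t - 18. Finding the integral of j(t) and using a(0) = -10: a(t) = 90·t^4 - 20·t^3 + 12·t^2 - 18·t - 10. We have acceleration a(t) = 90·t^4 - 20·t^3 + 12·t^2 - 18·t - 10. Substituting t = 3: a(3) = 6794.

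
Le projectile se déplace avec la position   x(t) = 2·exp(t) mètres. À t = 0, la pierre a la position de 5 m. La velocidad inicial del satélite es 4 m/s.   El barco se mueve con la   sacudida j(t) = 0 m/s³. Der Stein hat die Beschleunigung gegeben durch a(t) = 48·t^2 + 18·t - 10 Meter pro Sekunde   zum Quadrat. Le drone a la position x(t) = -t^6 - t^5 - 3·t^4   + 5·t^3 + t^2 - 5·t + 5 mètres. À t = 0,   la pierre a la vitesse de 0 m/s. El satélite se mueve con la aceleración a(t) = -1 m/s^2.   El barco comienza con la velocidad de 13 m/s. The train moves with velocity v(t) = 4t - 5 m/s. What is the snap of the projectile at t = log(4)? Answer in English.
We must differentiate our position equation x(t) = 2·exp(t) 4 times. Taking d/dt of x(t), we find v(t) = 2·exp(t). The derivative of velocity gives acceleration: a(t) = 2·exp(t). The derivative of acceleration gives jerk: j(t) = 2·exp(t). Taking d/dt of j(t), we find s(t) = 2·exp(t). We have snap s(t) = 2·exp(t). Substituting t = log(4): s(log(4)) = 8.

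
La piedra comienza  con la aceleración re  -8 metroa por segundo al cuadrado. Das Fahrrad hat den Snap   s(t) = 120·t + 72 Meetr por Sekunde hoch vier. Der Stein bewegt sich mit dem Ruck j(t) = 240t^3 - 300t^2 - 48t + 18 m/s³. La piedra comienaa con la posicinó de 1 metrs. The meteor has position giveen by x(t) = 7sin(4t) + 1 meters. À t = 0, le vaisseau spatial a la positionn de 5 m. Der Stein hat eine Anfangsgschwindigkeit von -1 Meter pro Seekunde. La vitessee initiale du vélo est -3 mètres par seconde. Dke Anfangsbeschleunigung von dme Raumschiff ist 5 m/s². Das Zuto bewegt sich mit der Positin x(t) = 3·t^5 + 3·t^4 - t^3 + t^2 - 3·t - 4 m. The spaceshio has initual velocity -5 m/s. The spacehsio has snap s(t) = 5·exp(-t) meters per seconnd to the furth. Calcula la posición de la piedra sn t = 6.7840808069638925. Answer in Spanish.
Partiendo de la sacudida j(t) = 240·t^3 - 300·t^2 - 48·t + 18, tomamos 3 integrales. Tomando ∫j(t)dt y aplicando a(0) = -8, encontramos a(t) = 60·t^4 - 100·t^3 - 24·t^2 + 18·t - 8. Integrando la aceleración y usando la condición inicial v(0) = -1, obtenemos v(t) = 12·t^5 - 25·t^4 - 8·t^3 + 9·t^2 - 8·t - 1. La integral de la velocidad, con x(0) = 1, da la posición: x(t) = 2·t^6 - 5·t^5 - 2·t^4 + 3·t^3 - 4·t^2 - t + 1. Usando x(t) = 2·t^6 - 5·t^5 - 2·t^4 + 3·t^3 - 4·t^2 - t + 1 y sustituyendo t = 6.7840808069638925, encontramos x = 119634.434425128.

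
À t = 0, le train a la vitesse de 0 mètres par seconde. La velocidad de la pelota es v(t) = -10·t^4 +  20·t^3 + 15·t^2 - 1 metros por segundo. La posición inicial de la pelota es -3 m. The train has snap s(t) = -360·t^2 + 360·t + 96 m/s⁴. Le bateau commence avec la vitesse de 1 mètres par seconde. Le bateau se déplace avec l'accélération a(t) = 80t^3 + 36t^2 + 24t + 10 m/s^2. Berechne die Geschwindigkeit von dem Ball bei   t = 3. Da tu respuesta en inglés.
Using v(t) = -10·t^4 + 20·t^3 + 15·t^2 - 1 and substituting t = 3, we find v = -136.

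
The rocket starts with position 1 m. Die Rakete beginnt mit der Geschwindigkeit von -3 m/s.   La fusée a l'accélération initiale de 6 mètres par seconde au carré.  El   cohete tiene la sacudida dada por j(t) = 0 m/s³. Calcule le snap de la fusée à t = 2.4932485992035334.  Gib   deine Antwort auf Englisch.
We must differentiate our jerk equation j(t) = 0 1 time. The derivative of jerk gives snap: s(t) = 0. We have snap s(t) = 0. Substituting t = 2.4932485992035334: s(2.4932485992035334) = 0.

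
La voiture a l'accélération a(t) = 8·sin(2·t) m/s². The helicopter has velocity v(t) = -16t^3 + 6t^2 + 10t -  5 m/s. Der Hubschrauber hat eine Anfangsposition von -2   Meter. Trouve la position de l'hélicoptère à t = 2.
Nous devons trouver la primitive de notre équation de la vitesse v(t) = -16·t^3 + 6·t^2 + 10·t - 5 1 fois. L'intégrale de la vitesse est la position. En utilisant x(0) = -2, nous obtenons x(t) = -4·t^4 + 2·t^3 + 5·t^2 - 5·t - 2. En utilisant x(t) = -4·t^4 + 2·t^3 + 5·t^2 - 5·t - 2 et en substituant t = 2, nous trouvons x = -40.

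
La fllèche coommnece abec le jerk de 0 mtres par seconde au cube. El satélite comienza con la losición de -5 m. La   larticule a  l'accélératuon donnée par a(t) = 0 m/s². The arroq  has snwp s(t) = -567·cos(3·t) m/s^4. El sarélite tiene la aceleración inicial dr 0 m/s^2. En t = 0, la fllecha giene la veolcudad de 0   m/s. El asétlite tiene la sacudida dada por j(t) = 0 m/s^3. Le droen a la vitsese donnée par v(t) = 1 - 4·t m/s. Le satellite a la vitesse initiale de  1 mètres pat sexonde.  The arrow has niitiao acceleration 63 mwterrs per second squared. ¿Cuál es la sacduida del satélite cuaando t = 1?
De la ecuación de la sacudida j(t) = 0, sustituimos t = 1 para obtener j = 0.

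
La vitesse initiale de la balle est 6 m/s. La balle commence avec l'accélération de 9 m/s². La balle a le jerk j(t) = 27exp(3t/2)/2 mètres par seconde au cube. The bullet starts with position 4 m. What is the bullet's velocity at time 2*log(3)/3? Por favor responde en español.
Partiendo de la sacudida j(t) = 27·exp(3·t/2)/2, tomamos 2 integrales. Tomando ∫j(t)dt y aplicando a(0) = 9, encontramos a(t) = 9·exp(3·t/2). La antiderivada de la aceleración, con v(0) = 6, da la velocidad: v(t) = 6·exp(3·t/2). Usando v(t) = 6·exp(3·t/2) y sustituyendo t = 2*log(3)/3, encontramos v = 18.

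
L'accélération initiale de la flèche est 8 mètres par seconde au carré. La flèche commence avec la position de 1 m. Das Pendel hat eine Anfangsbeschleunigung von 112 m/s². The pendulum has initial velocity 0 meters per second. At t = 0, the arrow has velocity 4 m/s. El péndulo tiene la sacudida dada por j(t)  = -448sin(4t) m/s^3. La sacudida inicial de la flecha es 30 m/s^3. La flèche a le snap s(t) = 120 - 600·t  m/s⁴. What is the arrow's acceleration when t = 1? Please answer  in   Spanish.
Para resolver esto, necesitamos tomar 2 antiderivadas de nuestra ecuación del snap s(t) = 120 - 600·t. Integrando el snap y usando la condición inicial j(0) = 30, obtenemos j(t) = -300·t^2 + 120·t + 30. La antiderivada de la sacudida es la aceleración. Usando a(0) = 8, obtenemos a(t) = -100·t^3 + 60·t^2 + 30·t + 8. Tenemos la aceleración a(t) = -100·t^3 + 60·t^2 + 30·t + 8. Sustituyendo t = 1: a(1) = -2.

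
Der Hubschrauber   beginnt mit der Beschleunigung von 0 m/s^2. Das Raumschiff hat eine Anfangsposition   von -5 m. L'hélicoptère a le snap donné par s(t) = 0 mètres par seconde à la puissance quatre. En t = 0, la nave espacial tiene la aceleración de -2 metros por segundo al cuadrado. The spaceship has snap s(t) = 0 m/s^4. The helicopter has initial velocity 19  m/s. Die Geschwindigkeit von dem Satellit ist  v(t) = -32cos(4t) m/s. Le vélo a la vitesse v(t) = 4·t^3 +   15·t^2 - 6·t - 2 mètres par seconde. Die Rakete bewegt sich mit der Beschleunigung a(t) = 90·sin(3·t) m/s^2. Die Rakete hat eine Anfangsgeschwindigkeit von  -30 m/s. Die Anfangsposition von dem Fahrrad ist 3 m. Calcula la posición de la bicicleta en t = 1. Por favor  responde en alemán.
Um dies zu lösen, müssen wir 1 Integral unserer Gleichung für die Geschwindigkeit v(t) = 4·t^3 + 15·t^2 - 6·t - 2 finden. Durch Integration von der Geschwindigkeit und Verwendung der Anfangsbedingung x(0) = 3, erhalten wir x(t) = t^4 + 5·t^3 - 3·t^2 - 2·t + 3. Wir haben die Position x(t) = t^4 + 5·t^3 - 3·t^2 - 2·t + 3. Durch Einsetzen von t = 1: x(1) = 4.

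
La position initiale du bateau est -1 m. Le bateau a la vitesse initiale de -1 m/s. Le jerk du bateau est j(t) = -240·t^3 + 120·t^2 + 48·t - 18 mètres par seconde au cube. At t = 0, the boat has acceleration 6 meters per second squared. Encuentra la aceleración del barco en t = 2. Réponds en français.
Pour résoudre ceci, nous devons prendre 1 intégrale de notre équation du jerk j(t) = -240·t^3 + 120·t^2 + 48·t - 18. En intégrant le jerk et en utilisant la condition initiale a(0) = 6, nous obtenons a(t) = -60·t^4 + 40·t^3 + 24·t^2 - 18·t + 6. Nous avons l'accélération a(t) = -60·t^4 + 40·t^3 + 24·t^2 - 18·t + 6. En substituant t = 2: a(2) = -574.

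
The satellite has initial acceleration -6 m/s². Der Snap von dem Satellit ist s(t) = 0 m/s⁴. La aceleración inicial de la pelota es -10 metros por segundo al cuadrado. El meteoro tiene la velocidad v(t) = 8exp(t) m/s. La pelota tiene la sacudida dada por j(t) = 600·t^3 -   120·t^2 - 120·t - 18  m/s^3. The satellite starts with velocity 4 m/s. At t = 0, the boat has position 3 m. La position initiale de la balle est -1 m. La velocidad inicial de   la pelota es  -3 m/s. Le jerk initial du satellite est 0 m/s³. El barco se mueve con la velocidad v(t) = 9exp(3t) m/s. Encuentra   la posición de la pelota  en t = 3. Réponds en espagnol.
Partiendo de la sacudida j(t) = 600·t^3 - 120·t^2 - 120·t - 18, tomamos 3 integrales. La integral de la sacudida es la aceleración. Usando a(0) = -10, obtenemos a(t) = 150·t^4 - 40·t^3 - 60·t^2 - 18·t - 10. Integrando la aceleración y usando la condición inicial v(0) = -3, obtenemos v(t) = 30·t^5 - 10·t^4 - 20·t^3 - 9·t^2 - 10·t - 3. Tomando ∫v(t)dt y aplicando x(0) = -1, encontramos x(t) = 5·t^6 - 2·t^5 - 5·t^4 - 3·t^3 - 5·t^2 - 3·t - 1. Tenemos la posición x(t) = 5·t^6 - 2·t^5 - 5·t^4 - 3·t^3 - 5·t^2 - 3·t - 1. Sustituyendo t = 3: x(3) = 2618.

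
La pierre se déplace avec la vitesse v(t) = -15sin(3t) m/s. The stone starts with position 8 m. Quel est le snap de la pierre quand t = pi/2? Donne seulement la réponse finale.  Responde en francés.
Le snap à t = pi/2 est s = 0.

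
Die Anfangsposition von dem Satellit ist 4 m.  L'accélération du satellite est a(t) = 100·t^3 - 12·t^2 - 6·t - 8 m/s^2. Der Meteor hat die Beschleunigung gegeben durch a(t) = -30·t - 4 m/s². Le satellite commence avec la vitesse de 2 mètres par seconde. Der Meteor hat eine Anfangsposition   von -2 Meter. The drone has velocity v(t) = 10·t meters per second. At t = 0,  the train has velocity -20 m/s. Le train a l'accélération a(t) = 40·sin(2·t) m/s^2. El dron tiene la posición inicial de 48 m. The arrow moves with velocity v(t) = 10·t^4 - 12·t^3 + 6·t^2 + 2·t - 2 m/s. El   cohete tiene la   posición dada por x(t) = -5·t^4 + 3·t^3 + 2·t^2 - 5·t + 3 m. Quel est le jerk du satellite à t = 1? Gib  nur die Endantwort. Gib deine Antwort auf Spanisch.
En t = 1, j = 270.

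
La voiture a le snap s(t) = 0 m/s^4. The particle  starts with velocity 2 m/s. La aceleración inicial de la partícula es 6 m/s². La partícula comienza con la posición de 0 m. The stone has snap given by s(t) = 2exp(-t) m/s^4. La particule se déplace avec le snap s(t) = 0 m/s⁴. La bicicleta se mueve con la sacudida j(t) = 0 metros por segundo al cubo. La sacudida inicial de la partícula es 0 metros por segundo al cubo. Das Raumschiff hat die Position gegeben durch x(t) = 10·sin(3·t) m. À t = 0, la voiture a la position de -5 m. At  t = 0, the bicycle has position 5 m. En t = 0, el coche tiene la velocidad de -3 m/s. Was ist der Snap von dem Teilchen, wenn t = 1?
Aus der Gleichung für den Snap s(t) = 0, setzen wir t = 1 ein und erhalten s = 0.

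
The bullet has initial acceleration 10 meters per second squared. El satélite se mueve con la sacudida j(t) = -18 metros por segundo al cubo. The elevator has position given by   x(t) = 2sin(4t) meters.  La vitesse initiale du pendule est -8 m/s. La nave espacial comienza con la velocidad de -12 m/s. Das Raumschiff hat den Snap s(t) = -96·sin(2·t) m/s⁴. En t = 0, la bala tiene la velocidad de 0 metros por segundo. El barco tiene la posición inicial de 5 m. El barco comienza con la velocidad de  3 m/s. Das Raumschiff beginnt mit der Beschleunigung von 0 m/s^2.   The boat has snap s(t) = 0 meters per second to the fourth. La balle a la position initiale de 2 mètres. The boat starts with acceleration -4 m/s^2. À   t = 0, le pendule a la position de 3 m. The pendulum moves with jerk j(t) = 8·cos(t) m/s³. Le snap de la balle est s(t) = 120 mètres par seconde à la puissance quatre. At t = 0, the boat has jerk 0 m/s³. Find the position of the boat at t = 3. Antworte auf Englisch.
To solve this, we need to take 4 integrals of our snap equation s(t) = 0. Finding the antiderivative of s(t) and using j(0) = 0: j(t) = 0. Finding the integral of j(t) and using a(0) = -4: a(t) = -4. The antiderivative of acceleration, with v(0) = 3, gives velocity: v(t) = 3 - 4·t. The integral of velocity is position. Using x(0) = 5, we get x(t) = -2·t^2 + 3·t + 5. Using x(t) = -2·t^2 + 3·t + 5 and substituting t = 3, we find x = -4.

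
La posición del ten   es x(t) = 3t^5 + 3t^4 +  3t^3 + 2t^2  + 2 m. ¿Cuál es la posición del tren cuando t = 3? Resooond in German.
Wir haben die Position x(t) = 3·t^5 + 3·t^4 + 3·t^3 + 2·t^2 + 2. Durch Einsetzen von t = 3: x(3) = 1073.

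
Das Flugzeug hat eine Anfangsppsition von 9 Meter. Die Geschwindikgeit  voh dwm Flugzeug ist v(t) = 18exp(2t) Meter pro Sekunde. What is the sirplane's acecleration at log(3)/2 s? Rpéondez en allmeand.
Um dies zu lösen, müssen wir 1 Ableitung unserer Gleichung für die Geschwindigkeit v(t) = 18·exp(2·t) nehmen. Mit d/dt von v(t) finden wir a(t) = 36·exp(2·t). Wir haben die Beschleunigung a(t) = 36·exp(2·t). Durch Einsetzen von t = log(3)/2: a(log(3)/2) = 108.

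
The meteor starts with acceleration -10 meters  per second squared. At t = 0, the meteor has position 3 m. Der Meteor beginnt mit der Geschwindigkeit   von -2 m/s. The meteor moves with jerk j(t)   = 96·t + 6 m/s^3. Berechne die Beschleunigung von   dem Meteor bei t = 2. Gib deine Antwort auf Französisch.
Nous devons trouver l'intégrale de notre équation du jerk j(t) = 96·t + 6 1 fois. La primitive du jerk, avec a(0) = -10, donne l'accélération: a(t) = 48·t^2 + 6·t - 10. Nous avons l'accélération a(t) = 48·t^2 + 6·t - 10. En substituant t = 2: a(2) = 194.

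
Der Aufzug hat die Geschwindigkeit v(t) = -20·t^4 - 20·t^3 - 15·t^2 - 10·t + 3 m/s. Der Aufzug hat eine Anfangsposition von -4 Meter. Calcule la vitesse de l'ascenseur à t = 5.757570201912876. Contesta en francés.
De l'équation de la vitesse v(t) = -20·t^4 - 20·t^3 - 15·t^2 - 10·t + 3, nous substituons t = 5.757570201912876 pour obtenir v = -26346.9835917256.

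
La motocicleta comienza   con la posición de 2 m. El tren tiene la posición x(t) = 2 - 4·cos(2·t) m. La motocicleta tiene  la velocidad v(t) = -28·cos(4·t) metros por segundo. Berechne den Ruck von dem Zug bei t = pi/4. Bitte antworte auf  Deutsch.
Ausgehend von der Position x(t) = 2 - 4·cos(2·t), nehmen wir 3 Ableitungen. Die Ableitung von der Position ergibt die Geschwindigkeit: v(t) = 8·sin(2·t). Mit d/dt von v(t) finden wir a(t) = 16·cos(2·t). Die Ableitung von der Beschleunigung ergibt den Ruck: j(t) = -32·sin(2·t). Aus der Gleichung für den Ruck j(t) = -32·sin(2·t), setzen wir t = pi/4 ein und erhalten j = -32.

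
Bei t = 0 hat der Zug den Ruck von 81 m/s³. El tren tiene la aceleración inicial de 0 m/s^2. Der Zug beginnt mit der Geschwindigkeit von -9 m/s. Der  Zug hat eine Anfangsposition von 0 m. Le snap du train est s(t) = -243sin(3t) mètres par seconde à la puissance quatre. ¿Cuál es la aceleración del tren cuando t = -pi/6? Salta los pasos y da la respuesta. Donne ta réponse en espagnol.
La aceleración en t = -pi/6 es a = -27.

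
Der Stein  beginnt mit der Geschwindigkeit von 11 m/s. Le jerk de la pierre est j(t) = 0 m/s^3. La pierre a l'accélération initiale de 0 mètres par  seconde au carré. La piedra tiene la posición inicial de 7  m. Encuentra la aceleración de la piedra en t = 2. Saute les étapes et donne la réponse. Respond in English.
a(2) = 0.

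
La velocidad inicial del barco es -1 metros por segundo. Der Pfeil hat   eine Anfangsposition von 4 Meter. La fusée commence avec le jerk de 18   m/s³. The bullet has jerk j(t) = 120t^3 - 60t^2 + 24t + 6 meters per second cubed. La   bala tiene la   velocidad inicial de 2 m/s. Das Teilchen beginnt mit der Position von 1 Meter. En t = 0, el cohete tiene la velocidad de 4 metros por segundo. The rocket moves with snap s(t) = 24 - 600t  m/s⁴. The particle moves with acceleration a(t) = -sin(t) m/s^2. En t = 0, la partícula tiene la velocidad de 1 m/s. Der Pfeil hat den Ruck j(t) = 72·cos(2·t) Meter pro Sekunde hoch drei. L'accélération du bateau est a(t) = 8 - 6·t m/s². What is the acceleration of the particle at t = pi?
Using a(t) = -sin(t) and substituting t = pi, we find a = 0.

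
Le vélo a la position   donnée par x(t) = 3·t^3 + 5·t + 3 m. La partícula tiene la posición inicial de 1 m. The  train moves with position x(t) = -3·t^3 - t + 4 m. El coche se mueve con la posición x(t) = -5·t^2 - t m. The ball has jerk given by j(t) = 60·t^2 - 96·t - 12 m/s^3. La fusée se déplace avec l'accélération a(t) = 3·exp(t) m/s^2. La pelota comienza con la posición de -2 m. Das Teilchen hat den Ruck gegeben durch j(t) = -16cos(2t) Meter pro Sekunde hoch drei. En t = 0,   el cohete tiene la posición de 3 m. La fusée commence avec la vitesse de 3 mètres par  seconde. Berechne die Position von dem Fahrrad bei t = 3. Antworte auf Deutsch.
Aus der Gleichung für die Position x(t) = 3·t^3 + 5·t + 3, setzen wir t = 3 ein und erhalten x = 99.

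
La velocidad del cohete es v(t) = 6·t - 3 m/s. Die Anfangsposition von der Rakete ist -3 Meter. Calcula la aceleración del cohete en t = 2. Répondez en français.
Nous devons dériver notre équation de la vitesse v(t) = 6·t - 3 1 fois. En dérivant la vitesse, nous obtenons l'accélération: a(t) = 6. De l'équation de l'accélération a(t) = 6, nous substituons t = 2 pour obtenir a = 6.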